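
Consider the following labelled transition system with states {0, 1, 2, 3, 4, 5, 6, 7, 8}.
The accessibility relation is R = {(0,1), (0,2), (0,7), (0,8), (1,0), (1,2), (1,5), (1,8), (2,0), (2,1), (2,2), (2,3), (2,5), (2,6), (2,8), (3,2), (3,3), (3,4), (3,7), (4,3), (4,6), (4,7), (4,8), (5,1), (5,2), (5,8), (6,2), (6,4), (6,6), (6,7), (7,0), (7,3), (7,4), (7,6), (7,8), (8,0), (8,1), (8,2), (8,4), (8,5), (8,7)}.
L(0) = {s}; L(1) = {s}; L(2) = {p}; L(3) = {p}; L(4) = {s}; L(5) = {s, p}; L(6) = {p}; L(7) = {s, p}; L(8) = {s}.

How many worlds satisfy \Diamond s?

9

Recall that \Diamond ψ holds at a world iff ψ holds at some accessible world.
Let φ = \Diamond s. Evaluate φ at each world:
  0 (successors {1, 2, 7, 8}): φ is true.
  1 (successors {0, 2, 5, 8}): φ is true.
  2 (successors {0, 1, 2, 3, 5, 6, 8}): φ is true.
  3 (successors {2, 3, 4, 7}): φ is true.
  4 (successors {3, 6, 7, 8}): φ is true.
  5 (successors {1, 2, 8}): φ is true.
  6 (successors {2, 4, 6, 7}): φ is true.
  7 (successors {0, 3, 4, 6, 8}): φ is true.
  8 (successors {0, 1, 2, 4, 5, 7}): φ is true.
For instance, at 2:
  At 2: \Diamond s requires s at some successor in {0, 1, 2, 3, 5, 6, 8}.
    s holds at 0, so \Diamond s is true at 2.
Satisfying worlds: {0, 1, 2, 3, 4, 5, 6, 7, 8}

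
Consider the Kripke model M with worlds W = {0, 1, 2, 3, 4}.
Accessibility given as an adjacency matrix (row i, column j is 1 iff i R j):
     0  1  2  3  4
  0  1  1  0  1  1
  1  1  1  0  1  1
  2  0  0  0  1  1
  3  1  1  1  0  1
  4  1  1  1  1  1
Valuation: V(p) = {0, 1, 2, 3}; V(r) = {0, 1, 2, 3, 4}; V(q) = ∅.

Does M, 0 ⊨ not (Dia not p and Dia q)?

Yes

At 0: Dia not p and Dia q is false, so not (Dia not p and Dia q) is true.
  At 0: Dia not p is true, Dia q is false, so Dia not p and Dia q is false.
    At 0: Dia not p requires not p at some successor in {0, 1, 3, 4}.
      not p holds at 4, so Dia not p is true at 0.
    At 0: Dia q requires q at some successor in {0, 1, 3, 4}.
      At 0: q is false.
      At 1: q is false.
      At 3: q is false.
      At 4: q is false.
    So Dia q is false at 0.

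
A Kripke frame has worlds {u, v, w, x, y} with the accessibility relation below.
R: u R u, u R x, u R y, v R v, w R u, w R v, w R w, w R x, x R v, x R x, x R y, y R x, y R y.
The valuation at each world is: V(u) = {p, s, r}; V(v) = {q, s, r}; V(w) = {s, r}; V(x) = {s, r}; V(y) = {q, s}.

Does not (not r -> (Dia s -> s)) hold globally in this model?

Let φ = not (not r -> (Dia s -> s)). Evaluate φ at each world:
  u (successors {u, x, y}): φ is false.
  v (successors {v}): φ is false.
  w (successors {u, v, w, x}): φ is false.
  x (successors {v, x, y}): φ is false.
  y (successors {x, y}): φ is false.
Detail at u (counterexample):
  At u: not r -> (Dia s -> s) is true, so not (not r -> (Dia s -> s)) is false.
    At u: not r is false, Dia s -> s is true, so not r -> (Dia s -> s) is true.
      At u: Dia s is true, s is true, so Dia s -> s is true.

No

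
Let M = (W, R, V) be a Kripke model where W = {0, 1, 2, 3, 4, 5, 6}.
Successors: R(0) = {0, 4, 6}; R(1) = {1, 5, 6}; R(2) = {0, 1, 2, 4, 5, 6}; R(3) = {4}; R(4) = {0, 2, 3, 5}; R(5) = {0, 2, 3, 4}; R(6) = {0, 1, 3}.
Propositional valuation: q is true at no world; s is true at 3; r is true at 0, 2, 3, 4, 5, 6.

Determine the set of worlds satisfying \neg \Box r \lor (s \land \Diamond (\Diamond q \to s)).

1, 2, 3, 6

Let φ = \neg \Box r \lor (s \land \Diamond (\Diamond q \to s)). Evaluate φ at each world:
  0 (successors {0, 4, 6}): φ is false.
  1 (successors {1, 5, 6}): φ is true.
  2 (successors {0, 1, 2, 4, 5, 6}): φ is true.
  3 (successors {4}): φ is true.
  4 (successors {0, 2, 3, 5}): φ is false.
  5 (successors {0, 2, 3, 4}): φ is false.
  6 (successors {0, 1, 3}): φ is true.
For instance, at 5:
  At 5: \neg \Box r is false, s \land \Diamond (\Diamond q \to s) is false, so \neg \Box r \lor (s \land \Diamond (\Diamond q \to s)) is false.
    At 5: \Box r is true, so \neg \Box r is false.
      At 5: \Box r requires r at every successor {0, 2, 3, 4}.
        At 0: r is true.
        At 2: r is true.
        At 3: r is true.
        At 4: r is true.
      So \Box r is true at 5.
    At 5: s is false, \Diamond (\Diamond q \to s) is true, so s \land \Diamond (\Diamond q \to s) is false.
      At 5: \Diamond (\Diamond q \to s) requires \Diamond q \to s at some successor in {0, 2, 3, 4}.
        \Diamond q \to s holds at 0, so \Diamond (\Diamond q \to s) is true at 5.
Satisfying worlds: {1, 2, 3, 6}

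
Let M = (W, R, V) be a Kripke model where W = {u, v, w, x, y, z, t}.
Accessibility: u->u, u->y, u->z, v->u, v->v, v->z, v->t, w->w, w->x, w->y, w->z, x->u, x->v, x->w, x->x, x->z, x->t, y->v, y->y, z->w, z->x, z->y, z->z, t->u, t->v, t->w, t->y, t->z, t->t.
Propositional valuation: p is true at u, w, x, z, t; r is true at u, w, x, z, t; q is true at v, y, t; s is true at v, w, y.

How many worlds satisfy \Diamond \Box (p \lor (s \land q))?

Recall that \Box ψ holds at a world iff ψ holds at every accessible world, and \Diamond ψ holds iff ψ holds at some accessible world.
Let φ = \Diamond \Box (p \lor (s \land q)). Evaluate φ at each world:
  u (successors {u, y, z}): φ is true.
  v (successors {u, v, z, t}): φ is true.
  w (successors {w, x, y, z}): φ is true.
  x (successors {u, v, w, x, z, t}): φ is true.
  y (successors {v, y}): φ is true.
  z (successors {w, x, y, z}): φ is true.
  t (successors {u, v, w, y, z, t}): φ is true.
For instance, at y:
  At y: \Diamond \Box (p \lor (s \land q)) requires \Box (p \lor (s \land q)) at some successor in {v, y}.
    \Box (p \lor (s \land q)) holds at v, so \Diamond \Box (p \lor (s \land q)) is true at y.
      At v: \Box (p \lor (s \land q)) requires p \lor (s \land q) at every successor {u, v, z, t}.
        At u: p \lor (s \land q) is true.
        At v: p \lor (s \land q) is true.
        At z: p \lor (s \land q) is true.
        At t: p \lor (s \land q) is true.
      So \Box (p \lor (s \land q)) is true at v.
Satisfying worlds: {u, v, w, x, y, z, t}

7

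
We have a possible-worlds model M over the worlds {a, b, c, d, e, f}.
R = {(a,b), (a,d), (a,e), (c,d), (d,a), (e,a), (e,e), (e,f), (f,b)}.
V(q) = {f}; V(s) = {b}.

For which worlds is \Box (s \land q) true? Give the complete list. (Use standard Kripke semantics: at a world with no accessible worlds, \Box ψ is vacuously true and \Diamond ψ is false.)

b

Let φ = \Box (s \land q). Evaluate φ at each world:
  a (successors {b, d, e}): φ is false.
  b (successors ∅): φ is true.
  c (successors {d}): φ is false.
  d (successors {a}): φ is false.
  e (successors {a, e, f}): φ is false.
  f (successors {b}): φ is false.
For instance, at f:
  At f: \Box (s \land q) requires s \land q at every successor {b}.
    s \land q fails at b, so \Box (s \land q) is false at f.
Satisfying worlds: {b}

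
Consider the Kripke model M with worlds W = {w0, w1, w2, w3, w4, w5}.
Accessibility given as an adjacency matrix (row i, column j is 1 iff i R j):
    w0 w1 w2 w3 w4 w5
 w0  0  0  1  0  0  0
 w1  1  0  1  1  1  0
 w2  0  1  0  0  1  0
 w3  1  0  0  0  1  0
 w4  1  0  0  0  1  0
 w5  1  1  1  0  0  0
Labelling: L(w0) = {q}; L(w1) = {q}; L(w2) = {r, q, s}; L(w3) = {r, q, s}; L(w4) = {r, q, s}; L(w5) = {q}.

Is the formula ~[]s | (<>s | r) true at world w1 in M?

Yes

At w1: ~[]s is true, <>s | r is true, so ~[]s | (<>s | r) is true.
  At w1: []s is false, so ~[]s is true.
    At w1: []s requires s at every successor {w0, w2, w3, w4}.
      s fails at w0, so []s is false at w1.
  At w1: <>s is true, r is false, so <>s | r is true.
    At w1: <>s requires s at some successor in {w0, w2, w3, w4}.
      s holds at w2, so <>s is true at w1.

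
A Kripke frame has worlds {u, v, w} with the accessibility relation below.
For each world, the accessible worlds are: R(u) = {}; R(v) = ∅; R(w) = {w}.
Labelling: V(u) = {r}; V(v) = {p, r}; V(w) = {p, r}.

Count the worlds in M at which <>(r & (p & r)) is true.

Recall that <>ψ holds at a world iff ψ holds at some accessible world.
Let φ = <>(r & (p & r)). Evaluate φ at each world:
  u (successors ∅): φ is false.
  v (successors ∅): φ is false.
  w (successors {w}): φ is true.
For instance, at w:
  At w: <>(r & (p & r)) requires r & (p & r) at some successor in {w}.
    r & (p & r) holds at w, so <>(r & (p & r)) is true at w.
Satisfying worlds: {w}

1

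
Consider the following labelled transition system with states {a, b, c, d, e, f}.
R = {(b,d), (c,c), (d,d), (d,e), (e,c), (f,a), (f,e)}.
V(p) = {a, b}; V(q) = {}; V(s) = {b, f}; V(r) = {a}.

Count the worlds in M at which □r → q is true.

5

Recall that □ψ holds at a world iff ψ holds at every accessible world, and ◇ψ holds iff ψ holds at some accessible world.
Let φ = □r → q. Evaluate φ at each world:
  a (successors ∅): φ is false.
  b (successors {d}): φ is true.
  c (successors {c}): φ is true.
  d (successors {d, e}): φ is true.
  e (successors {c}): φ is true.
  f (successors {a, e}): φ is true.
For instance, at d:
  At d: □r is false, q is false, so □r → q is true.
    At d: □r requires r at every successor {d, e}.
      r fails at d, so □r is false at d.
Satisfying worlds: {b, c, d, e, f}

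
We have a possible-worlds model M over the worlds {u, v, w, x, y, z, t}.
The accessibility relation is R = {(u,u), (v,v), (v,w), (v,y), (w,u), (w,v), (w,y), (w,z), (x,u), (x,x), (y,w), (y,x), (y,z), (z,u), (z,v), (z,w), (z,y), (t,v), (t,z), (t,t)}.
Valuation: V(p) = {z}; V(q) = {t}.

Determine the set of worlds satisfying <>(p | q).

Recall that <>ψ holds at a world iff ψ holds at some accessible world.
Let φ = <>(p | q). Evaluate φ at each world:
  u (successors {u}): φ is false.
  v (successors {v, w, y}): φ is false.
  w (successors {u, v, y, z}): φ is true.
  x (successors {u, x}): φ is false.
  y (successors {w, x, z}): φ is true.
  z (successors {u, v, w, y}): φ is false.
  t (successors {v, z, t}): φ is true.
For instance, at t:
  At t: <>(p | q) requires p | q at some successor in {v, z, t}.
    p | q holds at z, so <>(p | q) is true at t.
Satisfying worlds: {w, y, t}

w, y, t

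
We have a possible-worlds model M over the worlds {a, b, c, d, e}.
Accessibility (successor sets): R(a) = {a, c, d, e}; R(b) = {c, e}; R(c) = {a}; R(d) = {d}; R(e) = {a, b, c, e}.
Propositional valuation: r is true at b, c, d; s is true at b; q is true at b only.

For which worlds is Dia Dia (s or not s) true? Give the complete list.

Recall that Dia ψ holds at a world iff ψ holds at some accessible world.
Let φ = Dia Dia (s or not s). Evaluate φ at each world:
  a (successors {a, c, d, e}): φ is true.
  b (successors {c, e}): φ is true.
  c (successors {a}): φ is true.
  d (successors {d}): φ is true.
  e (successors {a, b, c, e}): φ is true.
For instance, at a:
  At a: Dia Dia (s or not s) requires Dia (s or not s) at some successor in {a, c, d, e}.
    Dia (s or not s) holds at a, so Dia Dia (s or not s) is true at a.
      At a: Dia (s or not s) requires s or not s at some successor in {a, c, d, e}.
        s or not s holds at a, so Dia (s or not s) is true at a.
Satisfying worlds: {a, b, c, d, e}

a, b, c, d, e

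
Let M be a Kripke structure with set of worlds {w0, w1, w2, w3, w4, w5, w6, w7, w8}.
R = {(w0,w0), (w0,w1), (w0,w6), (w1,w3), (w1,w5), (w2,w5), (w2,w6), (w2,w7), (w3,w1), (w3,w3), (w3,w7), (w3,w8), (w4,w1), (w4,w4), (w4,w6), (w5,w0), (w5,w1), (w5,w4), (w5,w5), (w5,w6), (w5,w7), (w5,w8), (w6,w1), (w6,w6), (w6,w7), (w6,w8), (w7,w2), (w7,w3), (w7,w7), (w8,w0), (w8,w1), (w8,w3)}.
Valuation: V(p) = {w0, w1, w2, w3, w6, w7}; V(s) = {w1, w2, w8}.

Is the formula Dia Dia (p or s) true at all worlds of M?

Yes

Recall that Dia ψ holds at a world iff ψ holds at some accessible world.
Let φ = Dia Dia (p or s). Evaluate φ at each world:
  w0 (successors {w0, w1, w6}): φ is true.
  w1 (successors {w3, w5}): φ is true.
  w2 (successors {w5, w6, w7}): φ is true.
  w3 (successors {w1, w3, w7, w8}): φ is true.
  w4 (successors {w1, w4, w6}): φ is true.
  w5 (successors {w0, w1, w4, w5, w6, w7, w8}): φ is true.
  w6 (successors {w1, w6, w7, w8}): φ is true.
  w7 (successors {w2, w3, w7}): φ is true.
  w8 (successors {w0, w1, w3}): φ is true.
For instance, at w1:
  At w1: Dia Dia (p or s) requires Dia (p or s) at some successor in {w3, w5}.
    Dia (p or s) holds at w3, so Dia Dia (p or s) is true at w1.
      At w3: Dia (p or s) requires p or s at some successor in {w1, w3, w7, w8}.
        p or s holds at w1, so Dia (p or s) is true at w3.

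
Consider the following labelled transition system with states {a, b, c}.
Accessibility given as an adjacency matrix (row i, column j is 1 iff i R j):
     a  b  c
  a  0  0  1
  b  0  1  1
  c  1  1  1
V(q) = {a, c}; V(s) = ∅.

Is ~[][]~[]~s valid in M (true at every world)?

Yes

Let φ = ~[][]~[]~s. Evaluate φ at each world:
  a (successors {c}): φ is true.
  b (successors {b, c}): φ is true.
  c (successors {a, b, c}): φ is true.
For instance, at c:
  At c: [][]~[]~s is false, so ~[][]~[]~s is true.
    At c: [][]~[]~s requires []~[]~s at every successor {a, b, c}.
      []~[]~s fails at a, so [][]~[]~s is false at c.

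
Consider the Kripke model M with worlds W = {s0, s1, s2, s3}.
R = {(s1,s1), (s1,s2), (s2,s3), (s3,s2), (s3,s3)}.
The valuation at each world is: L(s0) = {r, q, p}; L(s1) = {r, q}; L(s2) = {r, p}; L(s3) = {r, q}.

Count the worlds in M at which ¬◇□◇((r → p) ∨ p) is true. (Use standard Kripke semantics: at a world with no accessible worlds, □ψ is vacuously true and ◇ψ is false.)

Let φ = ¬◇□◇((r → p) ∨ p). Evaluate φ at each world:
  s0 (successors ∅): φ is true.
  s1 (successors {s1, s2}): φ is false.
  s2 (successors {s3}): φ is true.
  s3 (successors {s2, s3}): φ is false.
For instance, at s3:
  At s3: ◇□◇((r → p) ∨ p) is true, so ¬◇□◇((r → p) ∨ p) is false.
    At s3: ◇□◇((r → p) ∨ p) requires □◇((r → p) ∨ p) at some successor in {s2, s3}.
      □◇((r → p) ∨ p) holds at s2, so ◇□◇((r → p) ∨ p) is true at s3.
Satisfying worlds: {s0, s2}

2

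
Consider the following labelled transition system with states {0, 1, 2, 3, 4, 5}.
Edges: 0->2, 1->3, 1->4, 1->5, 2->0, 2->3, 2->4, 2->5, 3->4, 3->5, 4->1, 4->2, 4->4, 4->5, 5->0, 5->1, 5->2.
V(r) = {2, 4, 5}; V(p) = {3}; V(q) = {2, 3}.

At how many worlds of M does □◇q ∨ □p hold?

Recall that □ψ holds at a world iff ψ holds at every accessible world, and ◇ψ holds iff ψ holds at some accessible world.
Let φ = □◇q ∨ □p. Evaluate φ at each world:
  0 (successors {2}): φ is true.
  1 (successors {3, 4, 5}): φ is false.
  2 (successors {0, 3, 4, 5}): φ is false.
  3 (successors {4, 5}): φ is true.
  4 (successors {1, 2, 4, 5}): φ is true.
  5 (successors {0, 1, 2}): φ is true.
For instance, at 5:
  At 5: □◇q is true, □p is false, so □◇q ∨ □p is true.
    At 5: □◇q requires ◇q at every successor {0, 1, 2}.
      At 0: ◇q is true.
      At 1: ◇q is true.
      At 2: ◇q is true.
    So □◇q is true at 5.
    At 5: □p requires p at every successor {0, 1, 2}.
      p fails at 0, so □p is false at 5.
Satisfying worlds: {0, 3, 4, 5}

4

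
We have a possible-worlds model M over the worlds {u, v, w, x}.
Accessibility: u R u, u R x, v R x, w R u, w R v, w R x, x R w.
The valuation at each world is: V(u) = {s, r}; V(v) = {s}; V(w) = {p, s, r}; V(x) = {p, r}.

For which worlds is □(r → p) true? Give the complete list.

v, x

Let φ = □(r → p). Evaluate φ at each world:
  u (successors {u, x}): φ is false.
  v (successors {x}): φ is true.
  w (successors {u, v, x}): φ is false.
  x (successors {w}): φ is true.
For instance, at x:
  At x: □(r → p) requires r → p at every successor {w}.
    At w: r → p is true.
  So □(r → p) is true at x.
Satisfying worlds: {v, x}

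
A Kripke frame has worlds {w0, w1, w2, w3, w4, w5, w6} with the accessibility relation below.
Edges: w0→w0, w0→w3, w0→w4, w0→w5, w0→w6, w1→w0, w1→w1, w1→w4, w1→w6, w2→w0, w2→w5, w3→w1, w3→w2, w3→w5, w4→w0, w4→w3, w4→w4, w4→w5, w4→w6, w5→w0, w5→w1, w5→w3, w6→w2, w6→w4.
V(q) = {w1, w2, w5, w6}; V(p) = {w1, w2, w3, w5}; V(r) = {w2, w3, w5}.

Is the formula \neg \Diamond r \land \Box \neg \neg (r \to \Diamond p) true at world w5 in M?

No

At w5: \neg \Diamond r is false, \Box \neg \neg (r \to \Diamond p) is true, so \neg \Diamond r \land \Box \neg \neg (r \to \Diamond p) is false.
  At w5: \Diamond r is true, so \neg \Diamond r is false.
    At w5: \Diamond r requires r at some successor in {w0, w1, w3}.
      r holds at w3, so \Diamond r is true at w5.
  At w5: \Box \neg \neg (r \to \Diamond p) requires \neg \neg (r \to \Diamond p) at every successor {w0, w1, w3}.
      At w0: \neg (r \to \Diamond p) is false, so \neg \neg (r \to \Diamond p) is true.
      At w1: \neg (r \to \Diamond p) is false, so \neg \neg (r \to \Diamond p) is true.
      At w3: \neg (r \to \Diamond p) is false, so \neg \neg (r \to \Diamond p) is true.
  So \Box \neg \neg (r \to \Diamond p) is true at w5.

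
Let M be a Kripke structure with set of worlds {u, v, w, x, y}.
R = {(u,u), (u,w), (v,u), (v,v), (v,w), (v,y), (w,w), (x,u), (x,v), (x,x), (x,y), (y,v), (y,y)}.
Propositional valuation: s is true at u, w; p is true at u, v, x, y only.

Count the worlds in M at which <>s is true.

4

Recall that <>ψ holds at a world iff ψ holds at some accessible world.
Let φ = <>s. Evaluate φ at each world:
  u (successors {u, w}): φ is true.
  v (successors {u, v, w, y}): φ is true.
  w (successors {w}): φ is true.
  x (successors {u, v, x, y}): φ is true.
  y (successors {v, y}): φ is false.
For instance, at w:
  At w: <>s requires s at some successor in {w}.
    s holds at w, so <>s is true at w.
Satisfying worlds: {u, v, w, x}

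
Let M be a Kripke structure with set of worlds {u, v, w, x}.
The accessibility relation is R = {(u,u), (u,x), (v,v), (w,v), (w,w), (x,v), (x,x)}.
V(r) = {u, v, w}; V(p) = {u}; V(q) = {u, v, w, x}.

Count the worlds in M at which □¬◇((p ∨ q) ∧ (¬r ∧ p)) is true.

Recall that □ψ holds at a world iff ψ holds at every accessible world, and ◇ψ holds iff ψ holds at some accessible world.
Let φ = □¬◇((p ∨ q) ∧ (¬r ∧ p)). Evaluate φ at each world:
  u (successors {u, x}): φ is true.
  v (successors {v}): φ is true.
  w (successors {v, w}): φ is true.
  x (successors {v, x}): φ is true.
For instance, at v:
  At v: □¬◇((p ∨ q) ∧ (¬r ∧ p)) requires ¬◇((p ∨ q) ∧ (¬r ∧ p)) at every successor {v}.
      At v: ◇((p ∨ q) ∧ (¬r ∧ p)) is false, so ¬◇((p ∨ q) ∧ (¬r ∧ p)) is true.
  So □¬◇((p ∨ q) ∧ (¬r ∧ p)) is true at v.
Satisfying worlds: {u, v, w, x}

4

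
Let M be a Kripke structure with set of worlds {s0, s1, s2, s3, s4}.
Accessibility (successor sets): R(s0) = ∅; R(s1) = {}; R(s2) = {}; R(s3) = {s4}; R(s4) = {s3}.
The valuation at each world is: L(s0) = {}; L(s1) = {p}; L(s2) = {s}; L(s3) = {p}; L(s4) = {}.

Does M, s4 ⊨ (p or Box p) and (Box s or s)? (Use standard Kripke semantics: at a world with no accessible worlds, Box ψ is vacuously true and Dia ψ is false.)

Recall that Box ψ holds at a world iff ψ holds at every accessible world, and Dia ψ holds iff ψ holds at some accessible world.
At s4: p or Box p is true, Box s or s is false, so (p or Box p) and (Box s or s) is false.
  At s4: p is false, Box p is true, so p or Box p is true.
    At s4: Box p requires p at every successor {s3}.
      At s3: p is true.
    So Box p is true at s4.
  At s4: Box s is false, s is false, so Box s or s is false.
    At s4: Box s requires s at every successor {s3}.
      s fails at s3, so Box s is false at s4.

No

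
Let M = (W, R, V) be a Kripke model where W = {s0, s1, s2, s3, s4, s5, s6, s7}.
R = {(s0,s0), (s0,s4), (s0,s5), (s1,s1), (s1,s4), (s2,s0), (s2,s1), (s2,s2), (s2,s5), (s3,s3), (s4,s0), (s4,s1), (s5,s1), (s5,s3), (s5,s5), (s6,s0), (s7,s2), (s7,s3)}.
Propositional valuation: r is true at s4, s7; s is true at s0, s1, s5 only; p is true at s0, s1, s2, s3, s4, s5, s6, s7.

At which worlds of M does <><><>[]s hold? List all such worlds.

Let φ = <><><>[]s. Evaluate φ at each world:
  s0 (successors {s0, s4, s5}): φ is true.
  s1 (successors {s1, s4}): φ is true.
  s2 (successors {s0, s1, s2, s5}): φ is true.
  s3 (successors {s3}): φ is false.
  s4 (successors {s0, s1}): φ is true.
  s5 (successors {s1, s3, s5}): φ is true.
  s6 (successors {s0}): φ is true.
  s7 (successors {s2, s3}): φ is true.
For instance, at s5:
  At s5: <><><>[]s requires <><>[]s at some successor in {s1, s3, s5}.
    <><>[]s holds at s1, so <><><>[]s is true at s5.
      At s1: <><>[]s requires <>[]s at some successor in {s1, s4}.
        <>[]s holds at s1, so <><>[]s is true at s1.
Satisfying worlds: {s0, s1, s2, s4, s5, s6, s7}

s0, s1, s2, s4, s5, s6, s7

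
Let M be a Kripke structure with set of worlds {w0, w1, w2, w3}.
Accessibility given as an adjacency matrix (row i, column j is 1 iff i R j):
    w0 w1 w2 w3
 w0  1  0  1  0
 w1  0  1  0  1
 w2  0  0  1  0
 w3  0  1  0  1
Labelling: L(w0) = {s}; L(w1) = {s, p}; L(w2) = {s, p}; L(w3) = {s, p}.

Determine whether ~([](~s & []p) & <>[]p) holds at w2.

Yes

Recall that []ψ holds at a world iff ψ holds at every accessible world, and <>ψ holds iff ψ holds at some accessible world.
At w2: [](~s & []p) & <>[]p is false, so ~([](~s & []p) & <>[]p) is true.
  At w2: [](~s & []p) is false, <>[]p is true, so [](~s & []p) & <>[]p is false.
    At w2: [](~s & []p) requires ~s & []p at every successor {w2}.
      ~s & []p fails at w2, so [](~s & []p) is false at w2.
    At w2: <>[]p requires []p at some successor in {w2}.
      []p holds at w2, so <>[]p is true at w2.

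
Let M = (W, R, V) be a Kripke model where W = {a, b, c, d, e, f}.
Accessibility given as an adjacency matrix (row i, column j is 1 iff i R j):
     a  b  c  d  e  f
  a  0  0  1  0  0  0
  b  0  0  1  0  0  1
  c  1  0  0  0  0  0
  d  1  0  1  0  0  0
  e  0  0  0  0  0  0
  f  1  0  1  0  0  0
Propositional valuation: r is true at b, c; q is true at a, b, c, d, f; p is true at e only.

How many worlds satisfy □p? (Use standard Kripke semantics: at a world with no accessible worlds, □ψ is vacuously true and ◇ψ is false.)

Let φ = □p. Evaluate φ at each world:
  a (successors {c}): φ is false.
  b (successors {c, f}): φ is false.
  c (successors {a}): φ is false.
  d (successors {a, c}): φ is false.
  e (successors ∅): φ is true.
  f (successors {a, c}): φ is false.
For instance, at c:
  At c: □p requires p at every successor {a}.
    p fails at a, so □p is false at c.
Satisfying worlds: {e}

1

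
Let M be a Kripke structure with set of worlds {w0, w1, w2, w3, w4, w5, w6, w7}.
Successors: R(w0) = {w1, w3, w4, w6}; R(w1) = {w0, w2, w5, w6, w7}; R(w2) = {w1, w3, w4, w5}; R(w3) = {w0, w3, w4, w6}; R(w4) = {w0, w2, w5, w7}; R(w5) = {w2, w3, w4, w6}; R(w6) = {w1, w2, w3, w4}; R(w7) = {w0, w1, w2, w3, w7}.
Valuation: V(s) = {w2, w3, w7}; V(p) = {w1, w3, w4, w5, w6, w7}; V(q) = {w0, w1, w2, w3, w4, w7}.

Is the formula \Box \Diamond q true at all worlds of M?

Recall that \Box ψ holds at a world iff ψ holds at every accessible world, and \Diamond ψ holds iff ψ holds at some accessible world.
Let φ = \Box \Diamond q. Evaluate φ at each world:
  w0 (successors {w1, w3, w4, w6}): φ is true.
  w1 (successors {w0, w2, w5, w6, w7}): φ is true.
  w2 (successors {w1, w3, w4, w5}): φ is true.
  w3 (successors {w0, w3, w4, w6}): φ is true.
  w4 (successors {w0, w2, w5, w7}): φ is true.
  w5 (successors {w2, w3, w4, w6}): φ is true.
  w6 (successors {w1, w2, w3, w4}): φ is true.
  w7 (successors {w0, w1, w2, w3, w7}): φ is true.
For instance, at w6:
  At w6: \Box \Diamond q requires \Diamond q at every successor {w1, w2, w3, w4}.
    At w1: \Diamond q is true.
    At w2: \Diamond q is true.
    At w3: \Diamond q is true.
    At w4: \Diamond q is true.
  So \Box \Diamond q is true at w6.

Yes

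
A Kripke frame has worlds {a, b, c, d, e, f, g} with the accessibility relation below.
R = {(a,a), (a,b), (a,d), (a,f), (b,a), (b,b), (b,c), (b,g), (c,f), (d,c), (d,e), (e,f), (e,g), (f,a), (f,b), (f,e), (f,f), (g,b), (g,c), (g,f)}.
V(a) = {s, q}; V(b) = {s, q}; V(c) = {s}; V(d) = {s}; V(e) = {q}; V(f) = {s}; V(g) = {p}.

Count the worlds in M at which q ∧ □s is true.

Let φ = q ∧ □s. Evaluate φ at each world:
  a (successors {a, b, d, f}): φ is true.
  b (successors {a, b, c, g}): φ is false.
  c (successors {f}): φ is false.
  d (successors {c, e}): φ is false.
  e (successors {f, g}): φ is false.
  f (successors {a, b, e, f}): φ is false.
  g (successors {b, c, f}): φ is false.
For instance, at g:
  At g: q is false, □s is true, so q ∧ □s is false.
    At g: □s requires s at every successor {b, c, f}.
      At b: s is true.
      At c: s is true.
      At f: s is true.
    So □s is true at g.
Satisfying worlds: {a}

1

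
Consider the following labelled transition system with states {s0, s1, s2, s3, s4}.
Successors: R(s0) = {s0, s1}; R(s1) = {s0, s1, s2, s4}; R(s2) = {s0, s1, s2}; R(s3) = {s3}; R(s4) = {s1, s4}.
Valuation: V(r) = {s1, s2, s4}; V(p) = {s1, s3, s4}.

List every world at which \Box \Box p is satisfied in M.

Let φ = \Box \Box p. Evaluate φ at each world:
  s0 (successors {s0, s1}): φ is false.
  s1 (successors {s0, s1, s2, s4}): φ is false.
  s2 (successors {s0, s1, s2}): φ is false.
  s3 (successors {s3}): φ is true.
  s4 (successors {s1, s4}): φ is false.
For instance, at s1:
  At s1: \Box \Box p requires \Box p at every successor {s0, s1, s2, s4}.
    \Box p fails at s0, so \Box \Box p is false at s1.
      At s0: \Box p requires p at every successor {s0, s1}.
        p fails at s0, so \Box p is false at s0.
Satisfying worlds: {s3}

s3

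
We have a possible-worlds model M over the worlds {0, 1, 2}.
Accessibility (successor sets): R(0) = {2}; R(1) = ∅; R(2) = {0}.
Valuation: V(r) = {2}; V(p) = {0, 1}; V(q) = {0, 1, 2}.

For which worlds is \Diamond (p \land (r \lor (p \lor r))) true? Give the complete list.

Let φ = \Diamond (p \land (r \lor (p \lor r))). Evaluate φ at each world:
  0 (successors {2}): φ is false.
  1 (successors ∅): φ is false.
  2 (successors {0}): φ is true.
For instance, at 0:
  At 0: \Diamond (p \land (r \lor (p \lor r))) requires p \land (r \lor (p \lor r)) at some successor in {2}.
    At 2: p \land (r \lor (p \lor r)) is false.
  So \Diamond (p \land (r \lor (p \lor r))) is false at 0.
Satisfying worlds: {2}

2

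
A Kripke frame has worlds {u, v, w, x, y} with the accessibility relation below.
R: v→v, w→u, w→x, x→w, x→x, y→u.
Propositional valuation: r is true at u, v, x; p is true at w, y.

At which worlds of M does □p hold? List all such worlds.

Let φ = □p. Evaluate φ at each world:
  u (successors ∅): φ is true.
  v (successors {v}): φ is false.
  w (successors {u, x}): φ is false.
  x (successors {w, x}): φ is false.
  y (successors {u}): φ is false.
For instance, at x:
  At x: □p requires p at every successor {w, x}.
    p fails at x, so □p is false at x.
Satisfying worlds: {u}

u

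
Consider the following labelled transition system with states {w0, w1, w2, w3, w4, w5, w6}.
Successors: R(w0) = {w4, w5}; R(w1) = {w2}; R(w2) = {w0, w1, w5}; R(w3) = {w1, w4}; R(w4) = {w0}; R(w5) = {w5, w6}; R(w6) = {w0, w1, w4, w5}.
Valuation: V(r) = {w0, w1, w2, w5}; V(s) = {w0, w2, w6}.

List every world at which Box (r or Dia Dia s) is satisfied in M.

Let φ = Box (r or Dia Dia s). Evaluate φ at each world:
  w0 (successors {w4, w5}): φ is false.
  w1 (successors {w2}): φ is true.
  w2 (successors {w0, w1, w5}): φ is true.
  w3 (successors {w1, w4}): φ is false.
  w4 (successors {w0}): φ is true.
  w5 (successors {w5, w6}): φ is true.
  w6 (successors {w0, w1, w4, w5}): φ is false.
For instance, at w3:
  At w3: Box (r or Dia Dia s) requires r or Dia Dia s at every successor {w1, w4}.
    r or Dia Dia s fails at w4, so Box (r or Dia Dia s) is false at w3.
      At w4: r is false, Dia Dia s is false, so r or Dia Dia s is false.
Satisfying worlds: {w1, w2, w4, w5}

w1, w2, w4, w5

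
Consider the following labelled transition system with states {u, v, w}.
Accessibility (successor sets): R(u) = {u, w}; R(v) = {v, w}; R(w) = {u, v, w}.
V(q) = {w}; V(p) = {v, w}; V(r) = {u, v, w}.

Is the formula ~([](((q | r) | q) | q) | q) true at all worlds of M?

Let φ = ~([](((q | r) | q) | q) | q). Evaluate φ at each world:
  u (successors {u, w}): φ is false.
  v (successors {v, w}): φ is false.
  w (successors {u, v, w}): φ is false.
Detail at u (counterexample):
  At u: [](((q | r) | q) | q) | q is true, so ~([](((q | r) | q) | q) | q) is false.
    At u: [](((q | r) | q) | q) is true, q is false, so [](((q | r) | q) | q) | q is true.
      At u: [](((q | r) | q) | q) requires ((q | r) | q) | q at every successor {u, w}.
        At u: ((q | r) | q) | q is true.
        At w: ((q | r) | q) | q is true.
      So [](((q | r) | q) | q) is true at u.

No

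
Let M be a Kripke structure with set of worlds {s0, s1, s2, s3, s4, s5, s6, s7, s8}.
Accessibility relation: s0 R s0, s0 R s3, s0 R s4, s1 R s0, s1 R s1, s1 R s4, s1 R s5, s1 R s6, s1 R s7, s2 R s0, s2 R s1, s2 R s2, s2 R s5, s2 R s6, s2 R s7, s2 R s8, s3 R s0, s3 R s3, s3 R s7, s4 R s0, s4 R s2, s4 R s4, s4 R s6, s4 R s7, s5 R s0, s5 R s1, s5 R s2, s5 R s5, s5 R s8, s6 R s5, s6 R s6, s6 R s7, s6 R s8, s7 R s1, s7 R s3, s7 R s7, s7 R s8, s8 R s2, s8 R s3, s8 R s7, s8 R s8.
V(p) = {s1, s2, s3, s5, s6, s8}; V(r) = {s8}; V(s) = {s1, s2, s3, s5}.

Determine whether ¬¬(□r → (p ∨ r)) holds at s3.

Yes

At s3: ¬(□r → (p ∨ r)) is false, so ¬¬(□r → (p ∨ r)) is true.
  At s3: □r → (p ∨ r) is true, so ¬(□r → (p ∨ r)) is false.
    At s3: □r is false, p ∨ r is true, so □r → (p ∨ r) is true.
      At s3: □r requires r at every successor {s0, s3, s7}.
        r fails at s0, so □r is false at s3.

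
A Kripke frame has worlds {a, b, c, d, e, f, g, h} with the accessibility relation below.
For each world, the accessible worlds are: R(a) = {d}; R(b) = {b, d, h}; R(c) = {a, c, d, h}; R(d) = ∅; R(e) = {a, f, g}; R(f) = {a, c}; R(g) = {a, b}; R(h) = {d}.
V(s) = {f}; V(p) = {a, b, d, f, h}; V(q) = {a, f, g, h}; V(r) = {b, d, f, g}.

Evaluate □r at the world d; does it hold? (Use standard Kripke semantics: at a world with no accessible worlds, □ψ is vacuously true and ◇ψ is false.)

Recall that □ψ holds at a world iff ψ holds at every accessible world, and ◇ψ holds iff ψ holds at some accessible world.
At d: no accessible worlds, so □r holds vacuously.

Yes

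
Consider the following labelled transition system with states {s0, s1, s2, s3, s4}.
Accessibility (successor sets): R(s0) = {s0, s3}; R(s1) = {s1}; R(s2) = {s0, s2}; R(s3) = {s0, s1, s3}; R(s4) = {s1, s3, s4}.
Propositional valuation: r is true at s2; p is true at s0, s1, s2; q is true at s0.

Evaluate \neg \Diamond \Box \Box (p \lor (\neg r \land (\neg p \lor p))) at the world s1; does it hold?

No

At s1: \Diamond \Box \Box (p \lor (\neg r \land (\neg p \lor p))) is true, so \neg \Diamond \Box \Box (p \lor (\neg r \land (\neg p \lor p))) is false.
  At s1: \Diamond \Box \Box (p \lor (\neg r \land (\neg p \lor p))) requires \Box \Box (p \lor (\neg r \land (\neg p \lor p))) at some successor in {s1}.
    \Box \Box (p \lor (\neg r \land (\neg p \lor p))) holds at s1, so \Diamond \Box \Box (p \lor (\neg r \land (\neg p \lor p))) is true at s1.
      At s1: \Box \Box (p \lor (\neg r \land (\neg p \lor p))) requires \Box (p \lor (\neg r \land (\neg p \lor p))) at every successor {s1}.
        At s1: \Box (p \lor (\neg r \land (\neg p \lor p))) is true.
      So \Box \Box (p \lor (\neg r \land (\neg p \lor p))) is true at s1.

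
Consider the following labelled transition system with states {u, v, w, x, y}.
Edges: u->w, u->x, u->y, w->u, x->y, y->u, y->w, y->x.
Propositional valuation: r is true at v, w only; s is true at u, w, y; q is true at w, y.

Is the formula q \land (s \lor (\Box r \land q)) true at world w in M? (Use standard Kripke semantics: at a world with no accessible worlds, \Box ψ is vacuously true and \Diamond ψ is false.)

Yes

At w: q is true, s \lor (\Box r \land q) is true, so q \land (s \lor (\Box r \land q)) is true.
  At w: s is true, \Box r \land q is false, so s \lor (\Box r \land q) is true.
    At w: \Box r is false, q is true, so \Box r \land q is false.
      At w: \Box r requires r at every successor {u}.
        r fails at u, so \Box r is false at w.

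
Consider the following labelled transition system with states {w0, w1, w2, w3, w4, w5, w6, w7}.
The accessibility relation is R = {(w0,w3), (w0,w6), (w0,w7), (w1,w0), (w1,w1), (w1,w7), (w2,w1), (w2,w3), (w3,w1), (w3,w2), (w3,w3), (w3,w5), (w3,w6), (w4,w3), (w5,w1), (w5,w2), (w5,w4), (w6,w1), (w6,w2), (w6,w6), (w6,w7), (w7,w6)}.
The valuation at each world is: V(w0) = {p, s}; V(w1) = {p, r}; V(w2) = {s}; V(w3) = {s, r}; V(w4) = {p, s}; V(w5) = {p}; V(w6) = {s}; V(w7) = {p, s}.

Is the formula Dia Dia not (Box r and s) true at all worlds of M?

Yes

Let φ = Dia Dia not (Box r and s). Evaluate φ at each world:
  w0 (successors {w3, w6, w7}): φ is true.
  w1 (successors {w0, w1, w7}): φ is true.
  w2 (successors {w1, w3}): φ is true.
  w3 (successors {w1, w2, w3, w5, w6}): φ is true.
  w4 (successors {w3}): φ is true.
  w5 (successors {w1, w2, w4}): φ is true.
  w6 (successors {w1, w2, w6, w7}): φ is true.
  w7 (successors {w6}): φ is true.
For instance, at w4:
  At w4: Dia Dia not (Box r and s) requires Dia not (Box r and s) at some successor in {w3}.
    Dia not (Box r and s) holds at w3, so Dia Dia not (Box r and s) is true at w4.
      At w3: Dia not (Box r and s) requires not (Box r and s) at some successor in {w1, w2, w3, w5, w6}.
        not (Box r and s) holds at w1, so Dia not (Box r and s) is true at w3.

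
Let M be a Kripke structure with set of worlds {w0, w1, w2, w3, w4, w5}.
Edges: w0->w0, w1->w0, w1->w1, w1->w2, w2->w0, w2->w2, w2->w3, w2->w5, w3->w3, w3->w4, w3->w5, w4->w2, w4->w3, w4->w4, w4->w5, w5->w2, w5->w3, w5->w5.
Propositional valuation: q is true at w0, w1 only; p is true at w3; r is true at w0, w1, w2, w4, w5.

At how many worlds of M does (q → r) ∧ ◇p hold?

Let φ = (q → r) ∧ ◇p. Evaluate φ at each world:
  w0 (successors {w0}): φ is false.
  w1 (successors {w0, w1, w2}): φ is false.
  w2 (successors {w0, w2, w3, w5}): φ is true.
  w3 (successors {w3, w4, w5}): φ is true.
  w4 (successors {w2, w3, w4, w5}): φ is true.
  w5 (successors {w2, w3, w5}): φ is true.
For instance, at w5:
  At w5: q → r is true, ◇p is true, so (q → r) ∧ ◇p is true.
    At w5: ◇p requires p at some successor in {w2, w3, w5}.
      p holds at w3, so ◇p is true at w5.
Satisfying worlds: {w2, w3, w4, w5}

4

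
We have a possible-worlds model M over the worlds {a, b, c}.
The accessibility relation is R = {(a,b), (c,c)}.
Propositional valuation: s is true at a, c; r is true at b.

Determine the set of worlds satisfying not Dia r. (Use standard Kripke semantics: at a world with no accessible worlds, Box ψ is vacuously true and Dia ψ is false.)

Let φ = not Dia r. Evaluate φ at each world:
  a (successors {b}): φ is false.
  b (successors ∅): φ is true.
  c (successors {c}): φ is true.
For instance, at c:
  At c: Dia r is false, so not Dia r is true.
    At c: Dia r requires r at some successor in {c}.
      At c: r is false.
    So Dia r is false at c.
Satisfying worlds: {b, c}

b, c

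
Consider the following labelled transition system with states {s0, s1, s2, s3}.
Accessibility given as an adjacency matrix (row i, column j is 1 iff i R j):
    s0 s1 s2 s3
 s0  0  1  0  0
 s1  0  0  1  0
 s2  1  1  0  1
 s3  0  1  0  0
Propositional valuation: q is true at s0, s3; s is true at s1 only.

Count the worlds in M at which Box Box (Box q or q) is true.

Let φ = Box Box (Box q or q). Evaluate φ at each world:
  s0 (successors {s1}): φ is false.
  s1 (successors {s2}): φ is false.
  s2 (successors {s0, s1, s3}): φ is false.
  s3 (successors {s1}): φ is false.
For instance, at s0:
  At s0: Box Box (Box q or q) requires Box (Box q or q) at every successor {s1}.
    Box (Box q or q) fails at s1, so Box Box (Box q or q) is false at s0.
      At s1: Box (Box q or q) requires Box q or q at every successor {s2}.
        Box q or q fails at s2, so Box (Box q or q) is false at s1.
Satisfying worlds: none.

0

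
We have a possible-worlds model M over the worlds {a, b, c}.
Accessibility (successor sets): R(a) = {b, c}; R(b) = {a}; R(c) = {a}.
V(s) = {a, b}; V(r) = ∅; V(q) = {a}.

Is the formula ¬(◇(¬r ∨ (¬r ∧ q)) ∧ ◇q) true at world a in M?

Yes

At a: ◇(¬r ∨ (¬r ∧ q)) ∧ ◇q is false, so ¬(◇(¬r ∨ (¬r ∧ q)) ∧ ◇q) is true.
  At a: ◇(¬r ∨ (¬r ∧ q)) is true, ◇q is false, so ◇(¬r ∨ (¬r ∧ q)) ∧ ◇q is false.
    At a: ◇(¬r ∨ (¬r ∧ q)) requires ¬r ∨ (¬r ∧ q) at some successor in {b, c}.
      ¬r ∨ (¬r ∧ q) holds at b, so ◇(¬r ∨ (¬r ∧ q)) is true at a.
    At a: ◇q requires q at some successor in {b, c}.
      At b: q is false.
      At c: q is false.
    So ◇q is false at a.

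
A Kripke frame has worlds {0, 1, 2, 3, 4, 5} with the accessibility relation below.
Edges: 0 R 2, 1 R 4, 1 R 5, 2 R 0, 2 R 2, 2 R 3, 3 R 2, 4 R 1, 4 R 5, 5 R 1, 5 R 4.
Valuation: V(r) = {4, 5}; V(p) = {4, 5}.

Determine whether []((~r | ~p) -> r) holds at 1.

At 1: []((~r | ~p) -> r) requires (~r | ~p) -> r at every successor {4, 5}.
  At 4: (~r | ~p) -> r is true.
  At 5: (~r | ~p) -> r is true.
So []((~r | ~p) -> r) is true at 1.

Yes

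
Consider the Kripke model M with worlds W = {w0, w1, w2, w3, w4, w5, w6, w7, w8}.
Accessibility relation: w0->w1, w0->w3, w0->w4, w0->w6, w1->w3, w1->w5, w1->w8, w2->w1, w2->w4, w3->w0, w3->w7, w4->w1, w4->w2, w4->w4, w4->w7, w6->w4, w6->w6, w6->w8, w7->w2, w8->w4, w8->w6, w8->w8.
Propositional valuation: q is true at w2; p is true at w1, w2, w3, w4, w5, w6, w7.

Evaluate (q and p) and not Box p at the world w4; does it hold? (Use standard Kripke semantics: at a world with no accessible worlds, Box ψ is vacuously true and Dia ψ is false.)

At w4: q and p is false, not Box p is false, so (q and p) and not Box p is false.
  At w4: Box p is true, so not Box p is false.
    At w4: Box p requires p at every successor {w1, w2, w4, w7}.
      At w1: p is true.
      At w2: p is true.
      At w4: p is true.
      At w7: p is true.
    So Box p is true at w4.

No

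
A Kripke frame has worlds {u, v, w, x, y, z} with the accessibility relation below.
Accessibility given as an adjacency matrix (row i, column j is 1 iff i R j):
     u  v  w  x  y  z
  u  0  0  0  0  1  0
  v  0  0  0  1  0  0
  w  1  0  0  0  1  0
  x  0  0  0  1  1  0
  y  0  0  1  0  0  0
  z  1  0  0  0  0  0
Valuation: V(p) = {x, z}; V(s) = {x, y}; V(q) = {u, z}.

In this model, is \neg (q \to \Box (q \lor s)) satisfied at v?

No

Recall that \Box ψ holds at a world iff ψ holds at every accessible world, and \Diamond ψ holds iff ψ holds at some accessible world.
At v: q \to \Box (q \lor s) is true, so \neg (q \to \Box (q \lor s)) is false.
  At v: q is false, \Box (q \lor s) is true, so q \to \Box (q \lor s) is true.
    At v: \Box (q \lor s) requires q \lor s at every successor {x}.
      At x: q \lor s is true.
    So \Box (q \lor s) is true at v.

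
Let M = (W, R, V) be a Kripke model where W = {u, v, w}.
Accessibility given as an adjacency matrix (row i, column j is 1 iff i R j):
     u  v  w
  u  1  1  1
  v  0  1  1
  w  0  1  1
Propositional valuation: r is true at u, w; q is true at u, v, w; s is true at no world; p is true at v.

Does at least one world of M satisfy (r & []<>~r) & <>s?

No

Recall that []ψ holds at a world iff ψ holds at every accessible world, and <>ψ holds iff ψ holds at some accessible world.
Let φ = (r & []<>~r) & <>s. Evaluate φ at each world:
  u (successors {u, v, w}): φ is false.
  v (successors {v, w}): φ is false.
  w (successors {v, w}): φ is false.
For instance, at u:
  At u: r & []<>~r is true, <>s is false, so (r & []<>~r) & <>s is false.
    At u: r is true, []<>~r is true, so r & []<>~r is true.
      At u: []<>~r requires <>~r at every successor {u, v, w}.
        At u: <>~r is true.
        At v: <>~r is true.
        At w: <>~r is true.
      So []<>~r is true at u.
    At u: <>s requires s at some successor in {u, v, w}.
      At u: s is false.
      At v: s is false.
      At w: s is false.
    So <>s is false at u.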